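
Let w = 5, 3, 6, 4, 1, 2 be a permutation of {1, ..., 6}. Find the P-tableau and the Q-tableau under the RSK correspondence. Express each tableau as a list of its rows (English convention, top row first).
Insert each entry of the permutation into P by Schensted row insertion, recording in Q the position of each new cell.

Insert 5: appended to row 1. P = [[5]].
Insert 3: 3 bumps 5 from row 1; 5 starts row 2. P = [[3], [5]].
Insert 6: appended to row 1. P = [[3, 6], [5]].
Insert 4: 4 bumps 6 from row 1; 6 appends to row 2. P = [[3, 4], [5, 6]].
Insert 1: 1 bumps 3 from row 1; 3 bumps 5 from row 2; 5 starts row 3. P = [[1, 4], [3, 6], [5]].
Insert 2: 2 bumps 4 from row 1; 4 bumps 6 from row 2; 6 appends to row 3. P = [[1, 2], [3, 4], [5, 6]].

So P = [[1, 2], [3, 4], [5, 6]], Q = [[1, 3], [2, 4], [5, 6]].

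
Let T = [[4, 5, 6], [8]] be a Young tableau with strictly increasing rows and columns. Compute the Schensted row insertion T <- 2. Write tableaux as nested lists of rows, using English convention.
[[2, 5, 6], [4], [8]]

In row 1, 2 replaces 4 (the leftmost entry greater than 2); 4 is bumped to row 2. In row 2, 4 replaces 8 (the leftmost entry greater than 4); 8 is bumped to row 3. 8 starts a new row 3. The new tableau is [[2, 5, 6], [4], [8]].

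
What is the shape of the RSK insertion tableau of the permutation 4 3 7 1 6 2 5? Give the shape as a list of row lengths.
[3, 2, 2]

RSK row insertion gives P = [[1, 2, 5], [3, 6], [4, 7]], which has shape [3, 2, 2].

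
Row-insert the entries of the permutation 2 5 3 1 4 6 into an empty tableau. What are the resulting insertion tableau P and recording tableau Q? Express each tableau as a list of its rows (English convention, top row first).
Insert each entry of the permutation into P by Schensted row insertion, recording in Q the position of each new cell.

Insert 2: appended to row 1. P = [[2]], Q = [[1]].
Insert 5: appended to row 1. P = [[2, 5]], Q = [[1, 2]].
Insert 3: 3 bumps 5 from row 1; 5 starts row 2. P = [[2, 3], [5]], Q = [[1, 2], [3]].
Insert 1: 1 bumps 2 from row 1; 2 bumps 5 from row 2; 5 starts row 3. P = [[1, 3], [2], [5]], Q = [[1, 2], [3], [4]].
Insert 4: appended to row 1. P = [[1, 3, 4], [2], [5]], Q = [[1, 2, 5], [3], [4]].
Insert 6: appended to row 1. P = [[1, 3, 4, 6], [2], [5]], Q = [[1, 2, 5, 6], [3], [4]].

So P = [[1, 3, 4, 6], [2], [5]], Q = [[1, 2, 5, 6], [3], [4]].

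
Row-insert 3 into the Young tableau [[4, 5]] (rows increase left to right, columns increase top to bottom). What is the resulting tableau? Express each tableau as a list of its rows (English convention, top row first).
[[3, 5], [4]]

In row 1, 3 replaces 4 (the leftmost entry greater than 3); 4 is bumped to row 2. 4 starts a new row 2. The new tableau is [[3, 5], [4]].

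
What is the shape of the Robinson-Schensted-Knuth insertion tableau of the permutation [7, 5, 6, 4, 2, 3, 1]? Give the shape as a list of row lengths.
Row-insert each entry into an empty tableau.

After inserting 7: P = [[7]].
After inserting 5: P = [[5], [7]].
After inserting 6: P = [[5, 6], [7]].
After inserting 4: P = [[4, 6], [5], [7]].
After inserting 2: P = [[2, 6], [4], [5], [7]].
After inserting 3: P = [[2, 3], [4, 6], [5], [7]].
After inserting 1: P = [[1, 3], [2, 6], [4], [5], [7]].

The final insertion tableau P = [[1, 3], [2, 6], [4], [5], [7]] has shape [2, 2, 1, 1, 1].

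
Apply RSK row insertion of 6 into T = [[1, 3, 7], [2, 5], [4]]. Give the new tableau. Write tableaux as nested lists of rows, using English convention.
[[1, 3, 6], [2, 5, 7], [4]]

In row 1, 6 replaces 7 (the leftmost entry greater than 6); 7 is bumped to row 2. 7 is appended to row 2. The new tableau is [[1, 3, 6], [2, 5, 7], [4]].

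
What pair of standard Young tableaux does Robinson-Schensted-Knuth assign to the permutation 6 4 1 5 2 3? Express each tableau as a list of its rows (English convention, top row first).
P = [[1, 2, 3], [4, 5], [6]], Q = [[1, 4, 6], [2, 5], [3]]

Insert each entry of the permutation into P by Schensted row insertion, recording in Q the position of each new cell.

Insert 6: appended to row 1. P = [[6]], Q = [[1]].
Insert 4: 4 bumps 6 from row 1; 6 starts row 2. P = [[4], [6]], Q = [[1], [2]].
Insert 1: 1 bumps 4 from row 1; 4 bumps 6 from row 2; 6 starts row 3. P = [[1], [4], [6]], Q = [[1], [2], [3]].
Insert 5: appended to row 1. P = [[1, 5], [4], [6]], Q = [[1, 4], [2], [3]].
Insert 2: 2 bumps 5 from row 1; 5 appends to row 2. P = [[1, 2], [4, 5], [6]], Q = [[1, 4], [2, 5], [3]].
Insert 3: appended to row 1. P = [[1, 2, 3], [4, 5], [6]], Q = [[1, 4, 6], [2, 5], [3]].

So P = [[1, 2, 3], [4, 5], [6]], Q = [[1, 4, 6], [2, 5], [3]].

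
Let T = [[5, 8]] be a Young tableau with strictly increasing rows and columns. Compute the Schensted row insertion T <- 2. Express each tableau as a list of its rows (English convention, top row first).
[[2, 8], [5]]

In row 1, 2 replaces 5 (the leftmost entry greater than 2); 5 is bumped to row 2. 5 starts a new row 2. The new tableau is [[2, 8], [5]].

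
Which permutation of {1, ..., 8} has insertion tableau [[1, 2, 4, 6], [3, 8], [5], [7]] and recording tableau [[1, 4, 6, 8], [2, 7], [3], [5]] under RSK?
7 5 1 3 2 8 4 6

Reverse the RSK construction: for i from n down to 1, find the cell of Q containing i, remove the entry at that cell from P, and reverse-bump it up through P; the value ejected from row 1 is w(i).

Step i=8: Q has 8 at row 1, column 4; remove that cell from P, ejecting 6. So w(8) = 6. P is now [[1, 2, 4], [3, 8], [5], [7]].
Step i=7: Q has 7 at row 2, column 2; remove 8 from row 2 of P and reverse-bump: 8 enters row 1 and ejects 4. So w(7) = 4. P is now [[1, 2, 8], [3], [5], [7]].
Step i=6: Q has 6 at row 1, column 3; remove that cell from P, ejecting 8. So w(6) = 8. P is now [[1, 2], [3], [5], [7]].
Step i=5: Q has 5 at row 4, column 1; remove 7 from row 4 of P and reverse-bump: 7 enters row 3 and ejects 5; 5 enters row 2 and ejects 3; 3 enters row 1 and ejects 2. So w(5) = 2. P is now [[1, 3], [5], [7]].
Step i=4: Q has 4 at row 1, column 2; remove that cell from P, ejecting 3. So w(4) = 3. P is now [[1], [5], [7]].
Step i=3: Q has 3 at row 3, column 1; remove 7 from row 3 of P and reverse-bump: 7 enters row 2 and ejects 5; 5 enters row 1 and ejects 1. So w(3) = 1. P is now [[5], [7]].
Step i=2: Q has 2 at row 2, column 1; remove 7 from row 2 of P and reverse-bump: 7 enters row 1 and ejects 5. So w(2) = 5. P is now [[7]].
Step i=1: Q has 1 at row 1, column 1; remove that cell from P, ejecting 7. So w(1) = 7. P is now [].

So w = 7 5 1 3 2 8 4 6.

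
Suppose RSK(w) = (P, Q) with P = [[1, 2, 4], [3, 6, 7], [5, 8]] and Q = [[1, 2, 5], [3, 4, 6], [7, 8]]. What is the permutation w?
5 6 1 3 8 7 2 4

Reverse the RSK construction: for i from n down to 1, find the cell of Q containing i, remove the entry at that cell from P, and reverse-bump it up through P; the value ejected from row 1 is w(i).

Step i=8: Q has 8 at row 3, column 2; remove 8 from row 3 of P and reverse-bump: 8 enters row 2 and ejects 7; 7 enters row 1 and ejects 4. So w(8) = 4. P is now [[1, 2, 7], [3, 6, 8], [5]].
Step i=7: Q has 7 at row 3, column 1; remove 5 from row 3 of P and reverse-bump: 5 enters row 2 and ejects 3; 3 enters row 1 and ejects 2. So w(7) = 2. P is now [[1, 3, 7], [5, 6, 8]].
Step i=6: Q has 6 at row 2, column 3; remove 8 from row 2 of P and reverse-bump: 8 enters row 1 and ejects 7. So w(6) = 7. P is now [[1, 3, 8], [5, 6]].
Step i=5: Q has 5 at row 1, column 3; remove that cell from P, ejecting 8. So w(5) = 8. P is now [[1, 3], [5, 6]].
Step i=4: Q has 4 at row 2, column 2; remove 6 from row 2 of P and reverse-bump: 6 enters row 1 and ejects 3. So w(4) = 3. P is now [[1, 6], [5]].
Step i=3: Q has 3 at row 2, column 1; remove 5 from row 2 of P and reverse-bump: 5 enters row 1 and ejects 1. So w(3) = 1. P is now [[5, 6]].
Step i=2: Q has 2 at row 1, column 2; remove that cell from P, ejecting 6. So w(2) = 6. P is now [[5]].
Step i=1: Q has 1 at row 1, column 1; remove that cell from P, ejecting 5. So w(1) = 5. P is now [].

So w = 5 6 1 3 8 7 2 4.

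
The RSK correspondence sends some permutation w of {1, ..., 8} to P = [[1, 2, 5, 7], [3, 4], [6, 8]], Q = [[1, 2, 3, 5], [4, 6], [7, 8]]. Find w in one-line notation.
Reverse the RSK construction: for i from n down to 1, find the cell of Q containing i, remove the entry at that cell from P, and reverse-bump it up through P; the value ejected from row 1 is w(i).

Step i=8: Q has 8 at row 3, column 2; remove 8 from row 3 of P and reverse-bump: 8 enters row 2 and ejects 4; 4 enters row 1 and ejects 2. So w(8) = 2. P is now [[1, 4, 5, 7], [3, 8], [6]].
Step i=7: Q has 7 at row 3, column 1; remove 6 from row 3 of P and reverse-bump: 6 enters row 2 and ejects 3; 3 enters row 1 and ejects 1. So w(7) = 1. P is now [[3, 4, 5, 7], [6, 8]].
Step i=6: Q has 6 at row 2, column 2; remove 8 from row 2 of P and reverse-bump: 8 enters row 1 and ejects 7. So w(6) = 7. P is now [[3, 4, 5, 8], [6]].
Step i=5: Q has 5 at row 1, column 4; remove that cell from P, ejecting 8. So w(5) = 8. P is now [[3, 4, 5], [6]].
Step i=4: Q has 4 at row 2, column 1; remove 6 from row 2 of P and reverse-bump: 6 enters row 1 and ejects 5. So w(4) = 5. P is now [[3, 4, 6]].
Step i=3: Q has 3 at row 1, column 3; remove that cell from P, ejecting 6. So w(3) = 6. P is now [[3, 4]].
Step i=2: Q has 2 at row 1, column 2; remove that cell from P, ejecting 4. So w(2) = 4. P is now [[3]].
Step i=1: Q has 1 at row 1, column 1; remove that cell from P, ejecting 3. So w(1) = 3. P is now [].

So w = 3 4 6 5 8 7 1 2.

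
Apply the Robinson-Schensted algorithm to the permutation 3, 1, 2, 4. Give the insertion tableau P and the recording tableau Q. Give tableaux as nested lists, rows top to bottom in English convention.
P = [[1, 2, 4], [3]], Q = [[1, 3, 4], [2]]

Insert each entry of the permutation into P by Schensted row insertion, recording in Q the position of each new cell.

Insert 3: appended to row 1. P = [[3]].
Insert 1: 1 bumps 3 from row 1; 3 starts row 2. P = [[1], [3]].
Insert 2: appended to row 1. P = [[1, 2], [3]].
Insert 4: appended to row 1. P = [[1, 2, 4], [3]].

So P = [[1, 2, 4], [3]], Q = [[1, 3, 4], [2]].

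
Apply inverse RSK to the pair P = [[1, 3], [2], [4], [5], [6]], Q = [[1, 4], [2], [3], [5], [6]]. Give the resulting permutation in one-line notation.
6 5 2 4 3 1

Reverse the RSK construction: for i from n down to 1, find the cell of Q containing i, remove the entry at that cell from P, and reverse-bump it up through P; the value ejected from row 1 is w(i).

Step i=6: Q has 6 at row 5, column 1; remove 6 from row 5 of P and reverse-bump: 6 enters row 4 and ejects 5; 5 enters row 3 and ejects 4; 4 enters row 2 and ejects 2; 2 enters row 1 and ejects 1. So w(6) = 1. P is now [[2, 3], [4], [5], [6]].
Step i=5: Q has 5 at row 4, column 1; remove 6 from row 4 of P and reverse-bump: 6 enters row 3 and ejects 5; 5 enters row 2 and ejects 4; 4 enters row 1 and ejects 3. So w(5) = 3. P is now [[2, 4], [5], [6]].
Step i=4: Q has 4 at row 1, column 2; remove that cell from P, ejecting 4. So w(4) = 4. P is now [[2], [5], [6]].
Step i=3: Q has 3 at row 3, column 1; remove 6 from row 3 of P and reverse-bump: 6 enters row 2 and ejects 5; 5 enters row 1 and ejects 2. So w(3) = 2. P is now [[5], [6]].
Step i=2: Q has 2 at row 2, column 1; remove 6 from row 2 of P and reverse-bump: 6 enters row 1 and ejects 5. So w(2) = 5. P is now [[6]].
Step i=1: Q has 1 at row 1, column 1; remove that cell from P, ejecting 6. So w(1) = 6. P is now [].

So w = 6 5 2 4 3 1.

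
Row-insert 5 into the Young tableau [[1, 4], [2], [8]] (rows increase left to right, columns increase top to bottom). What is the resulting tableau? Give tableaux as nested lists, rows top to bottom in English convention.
[[1, 4, 5], [2], [8]]

5 is larger than every entry of row 1, so it is appended to row 1. The new tableau is [[1, 4, 5], [2], [8]].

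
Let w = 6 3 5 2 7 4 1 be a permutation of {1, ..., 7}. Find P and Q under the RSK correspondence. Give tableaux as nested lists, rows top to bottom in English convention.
Insert each entry of the permutation into P by Schensted row insertion, recording in Q the position of each new cell.

Insert 6: appended to row 1. P = [[6]], Q = [[1]].
Insert 3: 3 bumps 6 from row 1; 6 starts row 2. P = [[3], [6]], Q = [[1], [2]].
Insert 5: appended to row 1. P = [[3, 5], [6]], Q = [[1, 3], [2]].
Insert 2: 2 bumps 3 from row 1; 3 bumps 6 from row 2; 6 starts row 3. P = [[2, 5], [3], [6]], Q = [[1, 3], [2], [4]].
Insert 7: appended to row 1. P = [[2, 5, 7], [3], [6]], Q = [[1, 3, 5], [2], [4]].
Insert 4: 4 bumps 5 from row 1; 5 appends to row 2. P = [[2, 4, 7], [3, 5], [6]], Q = [[1, 3, 5], [2, 6], [4]].
Insert 1: 1 bumps 2 from row 1; 2 bumps 3 from row 2; 3 bumps 6 from row 3; 6 starts row 4. P = [[1, 4, 7], [2, 5], [3], [6]], Q = [[1, 3, 5], [2, 6], [4], [7]].

So P = [[1, 4, 7], [2, 5], [3], [6]], Q = [[1, 3, 5], [2, 6], [4], [7]].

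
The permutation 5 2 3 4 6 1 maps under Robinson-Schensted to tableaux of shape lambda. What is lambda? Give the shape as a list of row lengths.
Row-insert each entry into an empty tableau.

After inserting 5: P = [[5]].
After inserting 2: P = [[2], [5]].
After inserting 3: P = [[2, 3], [5]].
After inserting 4: P = [[2, 3, 4], [5]].
After inserting 6: P = [[2, 3, 4, 6], [5]].
After inserting 1: P = [[1, 3, 4, 6], [2], [5]].

The final insertion tableau P = [[1, 3, 4, 6], [2], [5]] has shape [4, 1, 1].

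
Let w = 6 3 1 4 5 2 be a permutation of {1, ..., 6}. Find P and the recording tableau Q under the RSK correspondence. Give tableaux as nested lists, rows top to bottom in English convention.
P = [[1, 2, 5], [3, 4], [6]], Q = [[1, 4, 5], [2, 6], [3]]

Insert each entry of the permutation into P by Schensted row insertion, recording in Q the position of each new cell.

Insert 6: appended to row 1. P = [[6]].
Insert 3: 3 bumps 6 from row 1; 6 starts row 2. P = [[3], [6]].
Insert 1: 1 bumps 3 from row 1; 3 bumps 6 from row 2; 6 starts row 3. P = [[1], [3], [6]].
Insert 4: appended to row 1. P = [[1, 4], [3], [6]].
Insert 5: appended to row 1. P = [[1, 4, 5], [3], [6]].
Insert 2: 2 bumps 4 from row 1; 4 appends to row 2. P = [[1, 2, 5], [3, 4], [6]].

So P = [[1, 2, 5], [3, 4], [6]], Q = [[1, 4, 5], [2, 6], [3]].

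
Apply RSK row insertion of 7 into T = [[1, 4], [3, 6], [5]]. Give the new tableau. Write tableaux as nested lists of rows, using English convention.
[[1, 4, 7], [3, 6], [5]]

7 is larger than every entry of row 1, so it is appended to row 1. The new tableau is [[1, 4, 7], [3, 6], [5]].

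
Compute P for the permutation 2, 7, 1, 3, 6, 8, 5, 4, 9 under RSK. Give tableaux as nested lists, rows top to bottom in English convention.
P = [[1, 3, 4, 8, 9], [2, 5], [6], [7]]

Insert 2: appended to row 1. P = [[2]].
Insert 7: appended to row 1. P = [[2, 7]].
Insert 1: 1 bumps 2 from row 1; 2 starts row 2. P = [[1, 7], [2]].
Insert 3: 3 bumps 7 from row 1; 7 appends to row 2. P = [[1, 3], [2, 7]].
Insert 6: appended to row 1. P = [[1, 3, 6], [2, 7]].
Insert 8: appended to row 1. P = [[1, 3, 6, 8], [2, 7]].
Insert 5: 5 bumps 6 from row 1; 6 bumps 7 from row 2; 7 starts row 3. P = [[1, 3, 5, 8], [2, 6], [7]].
Insert 4: 4 bumps 5 from row 1; 5 bumps 6 from row 2; 6 bumps 7 from row 3; 7 starts row 4. P = [[1, 3, 4, 8], [2, 5], [6], [7]].
Insert 9: appended to row 1. P = [[1, 3, 4, 8, 9], [2, 5], [6], [7]].

So P = [[1, 3, 4, 8, 9], [2, 5], [6], [7]].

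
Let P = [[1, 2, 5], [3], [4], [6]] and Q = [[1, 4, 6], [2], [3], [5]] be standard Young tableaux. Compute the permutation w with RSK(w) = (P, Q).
6 4 1 3 2 5

Reverse the RSK construction: for i from n down to 1, find the cell of Q containing i, remove the entry at that cell from P, and reverse-bump it up through P; the value ejected from row 1 is w(i).

Step i=6: Q has 6 at row 1, column 3; remove that cell from P, ejecting 5. So w(6) = 5. P is now [[1, 2], [3], [4], [6]].
Step i=5: Q has 5 at row 4, column 1; remove 6 from row 4 of P and reverse-bump: 6 enters row 3 and ejects 4; 4 enters row 2 and ejects 3; 3 enters row 1 and ejects 2. So w(5) = 2. P is now [[1, 3], [4], [6]].
Step i=4: Q has 4 at row 1, column 2; remove that cell from P, ejecting 3. So w(4) = 3. P is now [[1], [4], [6]].
Step i=3: Q has 3 at row 3, column 1; remove 6 from row 3 of P and reverse-bump: 6 enters row 2 and ejects 4; 4 enters row 1 and ejects 1. So w(3) = 1. P is now [[4], [6]].
Step i=2: Q has 2 at row 2, column 1; remove 6 from row 2 of P and reverse-bump: 6 enters row 1 and ejects 4. So w(2) = 4. P is now [[6]].
Step i=1: Q has 1 at row 1, column 1; remove that cell from P, ejecting 6. So w(1) = 6. P is now [].

So w = 6 4 1 3 2 5.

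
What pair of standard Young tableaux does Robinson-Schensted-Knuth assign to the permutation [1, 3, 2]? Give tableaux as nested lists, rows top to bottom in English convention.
Insert each entry of the permutation into P by Schensted row insertion, recording in Q the position of each new cell.

Insert 1: appended to row 1. P = [[1]].
Insert 3: appended to row 1. P = [[1, 3]].
Insert 2: 2 bumps 3 from row 1; 3 starts row 2. P = [[1, 2], [3]].

So P = [[1, 2], [3]], Q = [[1, 2], [3]].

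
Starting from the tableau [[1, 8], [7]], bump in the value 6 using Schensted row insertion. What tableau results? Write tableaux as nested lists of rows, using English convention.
[[1, 6], [7, 8]]

In row 1, 6 replaces 8 (the leftmost entry greater than 6); 8 is bumped to row 2. 8 is appended to row 2. The new tableau is [[1, 6], [7, 8]].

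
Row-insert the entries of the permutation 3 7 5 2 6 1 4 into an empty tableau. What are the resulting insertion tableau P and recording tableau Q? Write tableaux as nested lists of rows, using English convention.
Insert each entry of the permutation into P by Schensted row insertion, recording in Q the position of each new cell.

Insert 3: appended to row 1. P = [[3]].
Insert 7: appended to row 1. P = [[3, 7]].
Insert 5: 5 bumps 7 from row 1; 7 starts row 2. P = [[3, 5], [7]].
Insert 2: 2 bumps 3 from row 1; 3 bumps 7 from row 2; 7 starts row 3. P = [[2, 5], [3], [7]].
Insert 6: appended to row 1. P = [[2, 5, 6], [3], [7]].
Insert 1: 1 bumps 2 from row 1; 2 bumps 3 from row 2; 3 bumps 7 from row 3; 7 starts row 4. P = [[1, 5, 6], [2], [3], [7]].
Insert 4: 4 bumps 5 from row 1; 5 appends to row 2. P = [[1, 4, 6], [2, 5], [3], [7]].

So P = [[1, 4, 6], [2, 5], [3], [7]], Q = [[1, 2, 5], [3, 7], [4], [6]].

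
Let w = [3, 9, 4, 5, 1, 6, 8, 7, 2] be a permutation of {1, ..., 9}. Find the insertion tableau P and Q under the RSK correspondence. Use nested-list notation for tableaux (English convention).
P = [[1, 2, 5, 6, 7], [3, 4], [8], [9]], Q = [[1, 2, 4, 6, 7], [3, 8], [5], [9]]

Insert each entry of the permutation into P by Schensted row insertion, recording in Q the position of each new cell.

Insert 3: appended to row 1. P = [[3]].
Insert 9: appended to row 1. P = [[3, 9]].
Insert 4: 4 bumps 9 from row 1; 9 starts row 2. P = [[3, 4], [9]].
Insert 5: appended to row 1. P = [[3, 4, 5], [9]].
Insert 1: 1 bumps 3 from row 1; 3 bumps 9 from row 2; 9 starts row 3. P = [[1, 4, 5], [3], [9]].
Insert 6: appended to row 1. P = [[1, 4, 5, 6], [3], [9]].
Insert 8: appended to row 1. P = [[1, 4, 5, 6, 8], [3], [9]].
Insert 7: 7 bumps 8 from row 1; 8 appends to row 2. P = [[1, 4, 5, 6, 7], [3, 8], [9]].
Insert 2: 2 bumps 4 from row 1; 4 bumps 8 from row 2; 8 bumps 9 from row 3; 9 starts row 4. P = [[1, 2, 5, 6, 7], [3, 4], [8], [9]].

So P = [[1, 2, 5, 6, 7], [3, 4], [8], [9]], Q = [[1, 2, 4, 6, 7], [3, 8], [5], [9]].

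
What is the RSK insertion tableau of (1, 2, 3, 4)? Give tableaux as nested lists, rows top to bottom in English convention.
P = [[1, 2, 3, 4]]

Insert 1: appended to row 1. P = [[1]].
Insert 2: appended to row 1. P = [[1, 2]].
Insert 3: appended to row 1. P = [[1, 2, 3]].
Insert 4: appended to row 1. P = [[1, 2, 3, 4]].

So P = [[1, 2, 3, 4]].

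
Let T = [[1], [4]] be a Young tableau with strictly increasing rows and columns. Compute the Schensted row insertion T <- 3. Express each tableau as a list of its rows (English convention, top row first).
[[1, 3], [4]]

3 is larger than every entry of row 1, so it is appended to row 1. The new tableau is [[1, 3], [4]].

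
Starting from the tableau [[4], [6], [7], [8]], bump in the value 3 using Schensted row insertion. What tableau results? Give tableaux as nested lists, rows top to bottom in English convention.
[[3], [4], [6], [7], [8]]

In row 1, 3 replaces 4 (the leftmost entry greater than 3); 4 is bumped to row 2. In row 2, 4 replaces 6 (the leftmost entry greater than 4); 6 is bumped to row 3. In row 3, 6 replaces 7 (the leftmost entry greater than 6); 7 is bumped to row 4. In row 4, 7 replaces 8 (the leftmost entry greater than 7); 8 is bumped to row 5. 8 starts a new row 5. The new tableau is [[3], [4], [6], [7], [8]].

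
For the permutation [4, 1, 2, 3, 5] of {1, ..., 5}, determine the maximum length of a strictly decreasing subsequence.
2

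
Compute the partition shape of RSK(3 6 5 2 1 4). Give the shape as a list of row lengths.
Row-insert each entry into an empty tableau.

After inserting 3: P = [[3]].
After inserting 6: P = [[3, 6]].
After inserting 5: P = [[3, 5], [6]].
After inserting 2: P = [[2, 5], [3], [6]].
After inserting 1: P = [[1, 5], [2], [3], [6]].
After inserting 4: P = [[1, 4], [2, 5], [3], [6]].

The final insertion tableau P = [[1, 4], [2, 5], [3], [6]] has shape [2, 2, 1, 1].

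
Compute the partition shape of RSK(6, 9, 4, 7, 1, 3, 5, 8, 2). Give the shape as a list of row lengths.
[4, 2, 2, 1]

Row-insert each entry into an empty tableau.

After inserting 6: P = [[6]].
After inserting 9: P = [[6, 9]].
After inserting 4: P = [[4, 9], [6]].
After inserting 7: P = [[4, 7], [6, 9]].
After inserting 1: P = [[1, 7], [4, 9], [6]].
After inserting 3: P = [[1, 3], [4, 7], [6, 9]].
After inserting 5: P = [[1, 3, 5], [4, 7], [6, 9]].
After inserting 8: P = [[1, 3, 5, 8], [4, 7], [6, 9]].
After inserting 2: P = [[1, 2, 5, 8], [3, 7], [4, 9], [6]].

The final insertion tableau P = [[1, 2, 5, 8], [3, 7], [4, 9], [6]] has shape [4, 2, 2, 1].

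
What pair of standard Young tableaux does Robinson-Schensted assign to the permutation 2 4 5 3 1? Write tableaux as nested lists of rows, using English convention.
P = [[1, 3, 5], [2], [4]], Q = [[1, 2, 3], [4], [5]]

Insert each entry of the permutation into P by Schensted row insertion, recording in Q the position of each new cell.

Insert 2: appended to row 1. P = [[2]], Q = [[1]].
Insert 4: appended to row 1. P = [[2, 4]], Q = [[1, 2]].
Insert 5: appended to row 1. P = [[2, 4, 5]], Q = [[1, 2, 3]].
Insert 3: 3 bumps 4 from row 1; 4 starts row 2. P = [[2, 3, 5], [4]], Q = [[1, 2, 3], [4]].
Insert 1: 1 bumps 2 from row 1; 2 bumps 4 from row 2; 4 starts row 3. P = [[1, 3, 5], [2], [4]], Q = [[1, 2, 3], [4], [5]].

So P = [[1, 3, 5], [2], [4]], Q = [[1, 2, 3], [4], [5]].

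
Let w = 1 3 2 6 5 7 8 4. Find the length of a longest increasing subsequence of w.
5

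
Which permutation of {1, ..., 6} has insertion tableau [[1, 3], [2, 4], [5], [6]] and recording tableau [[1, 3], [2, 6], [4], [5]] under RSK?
Reverse the RSK construction: for i from n down to 1, find the cell of Q containing i, remove the entry at that cell from P, and reverse-bump it up through P; the value ejected from row 1 is w(i).

Step i=6: Q has 6 at row 2, column 2; remove 4 from row 2 of P and reverse-bump: 4 enters row 1 and ejects 3. So w(6) = 3. P is now [[1, 4], [2], [5], [6]].
Step i=5: Q has 5 at row 4, column 1; remove 6 from row 4 of P and reverse-bump: 6 enters row 3 and ejects 5; 5 enters row 2 and ejects 2; 2 enters row 1 and ejects 1. So w(5) = 1. P is now [[2, 4], [5], [6]].
Step i=4: Q has 4 at row 3, column 1; remove 6 from row 3 of P and reverse-bump: 6 enters row 2 and ejects 5; 5 enters row 1 and ejects 4. So w(4) = 4. P is now [[2, 5], [6]].
Step i=3: Q has 3 at row 1, column 2; remove that cell from P, ejecting 5. So w(3) = 5. P is now [[2], [6]].
Step i=2: Q has 2 at row 2, column 1; remove 6 from row 2 of P and reverse-bump: 6 enters row 1 and ejects 2. So w(2) = 2. P is now [[6]].
Step i=1: Q has 1 at row 1, column 1; remove that cell from P, ejecting 6. So w(1) = 6. P is now [].

So w = 6 2 5 4 1 3.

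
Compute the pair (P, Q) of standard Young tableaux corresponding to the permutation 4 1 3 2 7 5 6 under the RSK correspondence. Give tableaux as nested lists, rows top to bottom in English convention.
Insert each entry of the permutation into P by Schensted row insertion, recording in Q the position of each new cell.

Insert 4: appended to row 1. P = [[4]].
Insert 1: 1 bumps 4 from row 1; 4 starts row 2. P = [[1], [4]].
Insert 3: appended to row 1. P = [[1, 3], [4]].
Insert 2: 2 bumps 3 from row 1; 3 bumps 4 from row 2; 4 starts row 3. P = [[1, 2], [3], [4]].
Insert 7: appended to row 1. P = [[1, 2, 7], [3], [4]].
Insert 5: 5 bumps 7 from row 1; 7 appends to row 2. P = [[1, 2, 5], [3, 7], [4]].
Insert 6: appended to row 1. P = [[1, 2, 5, 6], [3, 7], [4]].

So P = [[1, 2, 5, 6], [3, 7], [4]], Q = [[1, 3, 5, 7], [2, 6], [4]].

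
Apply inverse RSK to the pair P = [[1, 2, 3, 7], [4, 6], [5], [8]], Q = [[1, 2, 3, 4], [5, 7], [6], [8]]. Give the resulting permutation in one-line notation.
Reverse the RSK construction: for i from n down to 1, find the cell of Q containing i, remove the entry at that cell from P, and reverse-bump it up through P; the value ejected from row 1 is w(i).

Step i=8: Q has 8 at row 4, column 1; remove 8 from row 4 of P and reverse-bump: 8 enters row 3 and ejects 5; 5 enters row 2 and ejects 4; 4 enters row 1 and ejects 3. So w(8) = 3. P is now [[1, 2, 4, 7], [5, 6], [8]].
Step i=7: Q has 7 at row 2, column 2; remove 6 from row 2 of P and reverse-bump: 6 enters row 1 and ejects 4. So w(7) = 4. P is now [[1, 2, 6, 7], [5], [8]].
Step i=6: Q has 6 at row 3, column 1; remove 8 from row 3 of P and reverse-bump: 8 enters row 2 and ejects 5; 5 enters row 1 and ejects 2. So w(6) = 2. P is now [[1, 5, 6, 7], [8]].
Step i=5: Q has 5 at row 2, column 1; remove 8 from row 2 of P and reverse-bump: 8 enters row 1 and ejects 7. So w(5) = 7. P is now [[1, 5, 6, 8]].
Step i=4: Q has 4 at row 1, column 4; remove that cell from P, ejecting 8. So w(4) = 8. P is now [[1, 5, 6]].
Step i=3: Q has 3 at row 1, column 3; remove that cell from P, ejecting 6. So w(3) = 6. P is now [[1, 5]].
Step i=2: Q has 2 at row 1, column 2; remove that cell from P, ejecting 5. So w(2) = 5. P is now [[1]].
Step i=1: Q has 1 at row 1, column 1; remove that cell from P, ejecting 1. So w(1) = 1. P is now [].

So w = 1 5 6 8 7 2 4 3.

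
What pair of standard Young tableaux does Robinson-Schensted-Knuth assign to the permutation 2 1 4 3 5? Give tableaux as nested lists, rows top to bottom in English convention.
Insert each entry of the permutation into P by Schensted row insertion, recording in Q the position of each new cell.

Insert 2: appended to row 1. P = [[2]], Q = [[1]].
Insert 1: 1 bumps 2 from row 1; 2 starts row 2. P = [[1], [2]], Q = [[1], [2]].
Insert 4: appended to row 1. P = [[1, 4], [2]], Q = [[1, 3], [2]].
Insert 3: 3 bumps 4 from row 1; 4 appends to row 2. P = [[1, 3], [2, 4]], Q = [[1, 3], [2, 4]].
Insert 5: appended to row 1. P = [[1, 3, 5], [2, 4]], Q = [[1, 3, 5], [2, 4]].

So P = [[1, 3, 5], [2, 4]], Q = [[1, 3, 5], [2, 4]].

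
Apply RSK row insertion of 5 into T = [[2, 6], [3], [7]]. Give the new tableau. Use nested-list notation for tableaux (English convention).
[[2, 5], [3, 6], [7]]

In row 1, 5 replaces 6 (the leftmost entry greater than 5); 6 is bumped to row 2. 6 is appended to row 2. The new tableau is [[2, 5], [3, 6], [7]].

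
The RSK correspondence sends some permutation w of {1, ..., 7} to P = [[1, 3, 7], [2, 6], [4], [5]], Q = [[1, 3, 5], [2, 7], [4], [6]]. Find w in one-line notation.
5 4 6 2 7 1 3

Reverse RSK: for i = n, n-1, ..., 1, locate i in Q, remove the corresponding corner cell from P, and reverse-bump its entry up through P; the value ejected from row 1 is w(i).

So w = 5 4 6 2 7 1 3.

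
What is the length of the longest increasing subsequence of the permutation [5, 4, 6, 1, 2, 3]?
3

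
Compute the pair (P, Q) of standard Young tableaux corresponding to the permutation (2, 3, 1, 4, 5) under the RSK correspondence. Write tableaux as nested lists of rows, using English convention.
P = [[1, 3, 4, 5], [2]], Q = [[1, 2, 4, 5], [3]]

Insert each entry of the permutation into P by Schensted row insertion, recording in Q the position of each new cell.

Insert 2: appended to row 1. P = [[2]].
Insert 3: appended to row 1. P = [[2, 3]].
Insert 1: 1 bumps 2 from row 1; 2 starts row 2. P = [[1, 3], [2]].
Insert 4: appended to row 1. P = [[1, 3, 4], [2]].
Insert 5: appended to row 1. P = [[1, 3, 4, 5], [2]].

So P = [[1, 3, 4, 5], [2]], Q = [[1, 2, 4, 5], [3]].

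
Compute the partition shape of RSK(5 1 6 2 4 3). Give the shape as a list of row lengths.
[3, 2, 1]

Row-insert each entry into an empty tableau.

After inserting 5: P = [[5]].
After inserting 1: P = [[1], [5]].
After inserting 6: P = [[1, 6], [5]].
After inserting 2: P = [[1, 2], [5, 6]].
After inserting 4: P = [[1, 2, 4], [5, 6]].
After inserting 3: P = [[1, 2, 3], [4, 6], [5]].

The final insertion tableau P = [[1, 2, 3], [4, 6], [5]] has shape [3, 2, 1].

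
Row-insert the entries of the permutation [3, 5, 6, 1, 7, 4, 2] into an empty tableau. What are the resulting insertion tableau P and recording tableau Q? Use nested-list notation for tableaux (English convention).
P = [[1, 2, 6, 7], [3, 4], [5]], Q = [[1, 2, 3, 5], [4, 6], [7]]

Insert each entry of the permutation into P by Schensted row insertion, recording in Q the position of each new cell.

After inserting 3: P = [[3]].
After inserting 5: P = [[3, 5]].
After inserting 6: P = [[3, 5, 6]].
After inserting 1: P = [[1, 5, 6], [3]].
After inserting 7: P = [[1, 5, 6, 7], [3]].
After inserting 4: P = [[1, 4, 6, 7], [3, 5]].
After inserting 2: P = [[1, 2, 6, 7], [3, 4], [5]].

So P = [[1, 2, 6, 7], [3, 4], [5]], Q = [[1, 2, 3, 5], [4, 6], [7]].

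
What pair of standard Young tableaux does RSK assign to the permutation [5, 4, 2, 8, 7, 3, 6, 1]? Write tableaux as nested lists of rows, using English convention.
Insert each entry of the permutation into P by Schensted row insertion, recording in Q the position of each new cell.

Insert 5: appended to row 1. P = [[5]].
Insert 4: 4 bumps 5 from row 1; 5 starts row 2. P = [[4], [5]].
Insert 2: 2 bumps 4 from row 1; 4 bumps 5 from row 2; 5 starts row 3. P = [[2], [4], [5]].
Insert 8: appended to row 1. P = [[2, 8], [4], [5]].
Insert 7: 7 bumps 8 from row 1; 8 appends to row 2. P = [[2, 7], [4, 8], [5]].
Insert 3: 3 bumps 7 from row 1; 7 bumps 8 from row 2; 8 appends to row 3. P = [[2, 3], [4, 7], [5, 8]].
Insert 6: appended to row 1. P = [[2, 3, 6], [4, 7], [5, 8]].
Insert 1: 1 bumps 2 from row 1; 2 bumps 4 from row 2; 4 bumps 5 from row 3; 5 starts row 4. P = [[1, 3, 6], [2, 7], [4, 8], [5]].

So P = [[1, 3, 6], [2, 7], [4, 8], [5]], Q = [[1, 4, 7], [2, 5], [3, 6], [8]].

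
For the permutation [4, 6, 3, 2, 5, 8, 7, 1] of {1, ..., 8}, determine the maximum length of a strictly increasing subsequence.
3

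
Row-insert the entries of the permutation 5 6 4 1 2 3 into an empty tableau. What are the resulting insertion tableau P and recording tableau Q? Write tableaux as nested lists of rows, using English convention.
P = [[1, 2, 3], [4, 6], [5]], Q = [[1, 2, 6], [3, 5], [4]]

Insert each entry of the permutation into P by Schensted row insertion, recording in Q the position of each new cell.

Insert 5: appended to row 1. P = [[5]], Q = [[1]].
Insert 6: appended to row 1. P = [[5, 6]], Q = [[1, 2]].
Insert 4: 4 bumps 5 from row 1; 5 starts row 2. P = [[4, 6], [5]], Q = [[1, 2], [3]].
Insert 1: 1 bumps 4 from row 1; 4 bumps 5 from row 2; 5 starts row 3. P = [[1, 6], [4], [5]], Q = [[1, 2], [3], [4]].
Insert 2: 2 bumps 6 from row 1; 6 appends to row 2. P = [[1, 2], [4, 6], [5]], Q = [[1, 2], [3, 5], [4]].
Insert 3: appended to row 1. P = [[1, 2, 3], [4, 6], [5]], Q = [[1, 2, 6], [3, 5], [4]].

So P = [[1, 2, 3], [4, 6], [5]], Q = [[1, 2, 6], [3, 5], [4]].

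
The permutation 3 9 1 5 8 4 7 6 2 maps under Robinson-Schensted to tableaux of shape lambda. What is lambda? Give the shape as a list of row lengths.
[3, 3, 1, 1, 1]

Row-insert each entry into an empty tableau.

After inserting 3: P = [[3]].
After inserting 9: P = [[3, 9]].
After inserting 1: P = [[1, 9], [3]].
After inserting 5: P = [[1, 5], [3, 9]].
After inserting 8: P = [[1, 5, 8], [3, 9]].
After inserting 4: P = [[1, 4, 8], [3, 5], [9]].
After inserting 7: P = [[1, 4, 7], [3, 5, 8], [9]].
After inserting 6: P = [[1, 4, 6], [3, 5, 7], [8], [9]].
After inserting 2: P = [[1, 2, 6], [3, 4, 7], [5], [8], [9]].

The final insertion tableau P = [[1, 2, 6], [3, 4, 7], [5], [8], [9]] has shape [3, 3, 1, 1, 1].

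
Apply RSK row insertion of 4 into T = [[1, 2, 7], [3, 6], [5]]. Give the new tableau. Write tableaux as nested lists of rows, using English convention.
In row 1, 4 replaces 7 (the leftmost entry greater than 4); 7 is bumped to row 2. 7 is appended to row 2. The new tableau is [[1, 2, 4], [3, 6, 7], [5]].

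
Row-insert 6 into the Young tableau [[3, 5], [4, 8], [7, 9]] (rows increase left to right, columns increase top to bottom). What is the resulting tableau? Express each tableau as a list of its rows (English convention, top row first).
[[3, 5, 6], [4, 8], [7, 9]]

6 is larger than every entry of row 1, so it is appended to row 1. The new tableau is [[3, 5, 6], [4, 8], [7, 9]].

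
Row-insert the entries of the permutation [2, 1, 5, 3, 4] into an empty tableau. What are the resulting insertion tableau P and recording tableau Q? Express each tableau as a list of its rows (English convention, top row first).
P = [[1, 3, 4], [2, 5]], Q = [[1, 3, 5], [2, 4]]

Insert each entry of the permutation into P by Schensted row insertion, recording in Q the position of each new cell.

Insert 2: appended to row 1. P = [[2]].
Insert 1: 1 bumps 2 from row 1; 2 starts row 2. P = [[1], [2]].
Insert 5: appended to row 1. P = [[1, 5], [2]].
Insert 3: 3 bumps 5 from row 1; 5 appends to row 2. P = [[1, 3], [2, 5]].
Insert 4: appended to row 1. P = [[1, 3, 4], [2, 5]].

So P = [[1, 3, 4], [2, 5]], Q = [[1, 3, 5], [2, 4]].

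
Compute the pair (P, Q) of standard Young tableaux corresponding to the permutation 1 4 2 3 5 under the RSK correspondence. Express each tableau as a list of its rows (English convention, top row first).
P = [[1, 2, 3, 5], [4]], Q = [[1, 2, 4, 5], [3]]

Insert each entry of the permutation into P by Schensted row insertion, recording in Q the position of each new cell.

Insert 1: appended to row 1. P = [[1]].
Insert 4: appended to row 1. P = [[1, 4]].
Insert 2: 2 bumps 4 from row 1; 4 starts row 2. P = [[1, 2], [4]].
Insert 3: appended to row 1. P = [[1, 2, 3], [4]].
Insert 5: appended to row 1. P = [[1, 2, 3, 5], [4]].

So P = [[1, 2, 3, 5], [4]], Q = [[1, 2, 4, 5], [3]].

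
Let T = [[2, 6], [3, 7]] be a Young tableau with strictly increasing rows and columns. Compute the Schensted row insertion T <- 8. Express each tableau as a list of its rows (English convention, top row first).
8 is larger than every entry of row 1, so it is appended to row 1. The new tableau is [[2, 6, 8], [3, 7]].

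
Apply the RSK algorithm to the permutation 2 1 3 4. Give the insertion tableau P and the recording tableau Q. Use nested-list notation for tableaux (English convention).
P = [[1, 3, 4], [2]], Q = [[1, 3, 4], [2]]

Insert each entry of the permutation into P by Schensted row insertion, recording in Q the position of each new cell.

Insert 2: appended to row 1. P = [[2]].
Insert 1: 1 bumps 2 from row 1; 2 starts row 2. P = [[1], [2]].
Insert 3: appended to row 1. P = [[1, 3], [2]].
Insert 4: appended to row 1. P = [[1, 3, 4], [2]].

So P = [[1, 3, 4], [2]], Q = [[1, 3, 4], [2]].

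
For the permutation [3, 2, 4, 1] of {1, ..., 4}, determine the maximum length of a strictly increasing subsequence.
2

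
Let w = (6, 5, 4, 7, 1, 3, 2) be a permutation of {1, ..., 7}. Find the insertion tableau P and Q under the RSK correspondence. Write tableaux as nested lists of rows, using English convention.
P = [[1, 2], [3, 7], [4], [5], [6]], Q = [[1, 4], [2, 6], [3], [5], [7]]

Insert each entry of the permutation into P by Schensted row insertion, recording in Q the position of each new cell.

After inserting 6: P = [[6]].
After inserting 5: P = [[5], [6]].
After inserting 4: P = [[4], [5], [6]].
After inserting 7: P = [[4, 7], [5], [6]].
After inserting 1: P = [[1, 7], [4], [5], [6]].
After inserting 3: P = [[1, 3], [4, 7], [5], [6]].
After inserting 2: P = [[1, 2], [3, 7], [4], [5], [6]].

So P = [[1, 2], [3, 7], [4], [5], [6]], Q = [[1, 4], [2, 6], [3], [5], [7]].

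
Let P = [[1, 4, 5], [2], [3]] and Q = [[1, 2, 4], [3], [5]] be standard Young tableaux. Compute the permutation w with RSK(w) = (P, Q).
Reverse the RSK construction: for i from n down to 1, find the cell of Q containing i, remove the entry at that cell from P, and reverse-bump it up through P; the value ejected from row 1 is w(i).

Step i=5: Q has 5 at row 3, column 1; remove 3 from row 3 of P and reverse-bump: 3 enters row 2 and ejects 2; 2 enters row 1 and ejects 1. So w(5) = 1. P is now [[2, 4, 5], [3]].
Step i=4: Q has 4 at row 1, column 3; remove that cell from P, ejecting 5. So w(4) = 5. P is now [[2, 4], [3]].
Step i=3: Q has 3 at row 2, column 1; remove 3 from row 2 of P and reverse-bump: 3 enters row 1 and ejects 2. So w(3) = 2. P is now [[3, 4]].
Step i=2: Q has 2 at row 1, column 2; remove that cell from P, ejecting 4. So w(2) = 4. P is now [[3]].
Step i=1: Q has 1 at row 1, column 1; remove that cell from P, ejecting 3. So w(1) = 3. P is now [].

So w = 3 4 2 5 1.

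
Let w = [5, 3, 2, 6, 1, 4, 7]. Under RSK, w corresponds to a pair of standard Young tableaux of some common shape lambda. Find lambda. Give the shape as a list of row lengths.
[3, 2, 1, 1]

Row-insert each entry into an empty tableau.

After inserting 5: P = [[5]].
After inserting 3: P = [[3], [5]].
After inserting 2: P = [[2], [3], [5]].
After inserting 6: P = [[2, 6], [3], [5]].
After inserting 1: P = [[1, 6], [2], [3], [5]].
After inserting 4: P = [[1, 4], [2, 6], [3], [5]].
After inserting 7: P = [[1, 4, 7], [2, 6], [3], [5]].

The final insertion tableau P = [[1, 4, 7], [2, 6], [3], [5]] has shape [3, 2, 1, 1].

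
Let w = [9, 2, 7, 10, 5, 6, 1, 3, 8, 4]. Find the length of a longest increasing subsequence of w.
4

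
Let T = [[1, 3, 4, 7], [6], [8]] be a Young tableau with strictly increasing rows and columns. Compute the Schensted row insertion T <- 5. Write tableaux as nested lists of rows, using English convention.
[[1, 3, 4, 5], [6, 7], [8]]

In row 1, 5 replaces 7 (the leftmost entry greater than 5); 7 is bumped to row 2. 7 is appended to row 2. The new tableau is [[1, 3, 4, 5], [6, 7], [8]].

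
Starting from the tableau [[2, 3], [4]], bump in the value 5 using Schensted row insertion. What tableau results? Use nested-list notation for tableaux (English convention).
5 is larger than every entry of row 1, so it is appended to row 1. The new tableau is [[2, 3, 5], [4]].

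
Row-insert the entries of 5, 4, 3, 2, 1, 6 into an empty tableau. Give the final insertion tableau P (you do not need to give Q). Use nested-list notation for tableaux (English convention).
P = [[1, 6], [2], [3], [4], [5]]

Insert 5: appended to row 1. P = [[5]].
Insert 4: 4 bumps 5 from row 1; 5 starts row 2. P = [[4], [5]].
Insert 3: 3 bumps 4 from row 1; 4 bumps 5 from row 2; 5 starts row 3. P = [[3], [4], [5]].
Insert 2: 2 bumps 3 from row 1; 3 bumps 4 from row 2; 4 bumps 5 from row 3; 5 starts row 4. P = [[2], [3], [4], [5]].
Insert 1: 1 bumps 2 from row 1; 2 bumps 3 from row 2; 3 bumps 4 from row 3; 4 bumps 5 from row 4; 5 starts row 5. P = [[1], [2], [3], [4], [5]].
Insert 6: appended to row 1. P = [[1, 6], [2], [3], [4], [5]].

So P = [[1, 6], [2], [3], [4], [5]].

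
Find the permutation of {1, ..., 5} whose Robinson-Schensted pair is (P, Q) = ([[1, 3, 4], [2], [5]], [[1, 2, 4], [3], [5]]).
Reverse the RSK construction: for i from n down to 1, find the cell of Q containing i, remove the entry at that cell from P, and reverse-bump it up through P; the value ejected from row 1 is w(i).

Step i=5: Q has 5 at row 3, column 1; remove 5 from row 3 of P and reverse-bump: 5 enters row 2 and ejects 2; 2 enters row 1 and ejects 1. So w(5) = 1. P is now [[2, 3, 4], [5]].
Step i=4: Q has 4 at row 1, column 3; remove that cell from P, ejecting 4. So w(4) = 4. P is now [[2, 3], [5]].
Step i=3: Q has 3 at row 2, column 1; remove 5 from row 2 of P and reverse-bump: 5 enters row 1 and ejects 3. So w(3) = 3. P is now [[2, 5]].
Step i=2: Q has 2 at row 1, column 2; remove that cell from P, ejecting 5. So w(2) = 5. P is now [[2]].
Step i=1: Q has 1 at row 1, column 1; remove that cell from P, ejecting 2. So w(1) = 2. P is now [].

So w = 2 5 3 4 1.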